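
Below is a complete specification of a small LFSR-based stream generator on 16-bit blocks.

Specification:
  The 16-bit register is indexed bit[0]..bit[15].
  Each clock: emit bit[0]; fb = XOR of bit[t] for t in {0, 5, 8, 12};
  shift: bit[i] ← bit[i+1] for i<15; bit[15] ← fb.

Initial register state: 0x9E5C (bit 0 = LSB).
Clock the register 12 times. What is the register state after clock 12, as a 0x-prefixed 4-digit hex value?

reg_0 = 0x9E5C
clock 1: out=0, reg = 0xCF2E
clock 2: out=0, reg = 0x6797
clock 3: out=1, reg = 0x33CB
clock 4: out=1, reg = 0x99E5
clock 5: out=1, reg = 0x4CF2
clock 6: out=0, reg = 0xA679
clock 7: out=1, reg = 0x533C
clock 8: out=0, reg = 0xA99E
clock 9: out=0, reg = 0xD4CF
clock 10: out=1, reg = 0x6A67
clock 11: out=1, reg = 0x3533
clock 12: out=1, reg = 0x1A99

0x1A99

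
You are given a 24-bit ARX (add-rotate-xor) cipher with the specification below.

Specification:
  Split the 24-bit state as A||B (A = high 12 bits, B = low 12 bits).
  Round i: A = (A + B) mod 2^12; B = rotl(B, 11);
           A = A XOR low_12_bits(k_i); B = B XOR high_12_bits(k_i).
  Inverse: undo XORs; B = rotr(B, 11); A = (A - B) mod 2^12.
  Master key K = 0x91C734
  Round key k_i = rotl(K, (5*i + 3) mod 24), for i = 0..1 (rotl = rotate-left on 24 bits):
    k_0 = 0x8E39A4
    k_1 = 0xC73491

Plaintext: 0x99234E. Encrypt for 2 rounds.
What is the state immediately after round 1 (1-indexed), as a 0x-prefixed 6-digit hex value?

s_0 = plaintext = 0x99234E
s_1 = Round(s_0, k_0) = 0x544944
s_2 = Round(s_1, k_1) = 0xA198D1

0x544944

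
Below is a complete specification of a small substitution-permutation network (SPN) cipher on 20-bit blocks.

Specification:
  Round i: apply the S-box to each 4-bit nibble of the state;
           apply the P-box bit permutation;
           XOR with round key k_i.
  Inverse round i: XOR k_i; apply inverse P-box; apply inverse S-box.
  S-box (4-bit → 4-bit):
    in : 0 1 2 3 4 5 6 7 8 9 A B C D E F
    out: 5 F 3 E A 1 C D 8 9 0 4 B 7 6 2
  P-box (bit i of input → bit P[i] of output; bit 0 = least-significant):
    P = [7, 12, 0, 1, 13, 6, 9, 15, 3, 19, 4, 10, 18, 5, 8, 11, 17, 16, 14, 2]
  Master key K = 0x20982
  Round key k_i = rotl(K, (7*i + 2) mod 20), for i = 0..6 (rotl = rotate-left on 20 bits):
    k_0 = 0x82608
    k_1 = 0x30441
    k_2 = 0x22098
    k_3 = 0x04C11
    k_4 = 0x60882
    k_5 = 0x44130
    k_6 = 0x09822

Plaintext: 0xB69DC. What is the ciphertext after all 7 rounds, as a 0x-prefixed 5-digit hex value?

0x9C5E5

s_0 = plaintext = 0xB69DC
s_1 = Round(s_0, k_0) = 0x859C2
s_2 = Round(s_1, k_1) = 0x7B08D
s_3 = Round(s_2, k_2) = 0x0F105
s_4 = Round(s_3, k_3) = 0xA2AA9
s_5 = Round(s_4, k_4) = 0x20820
s_6 = Round(s_5, k_5) = 0x364F1
s_7 = Round(s_6, k_6) = 0x9C5E5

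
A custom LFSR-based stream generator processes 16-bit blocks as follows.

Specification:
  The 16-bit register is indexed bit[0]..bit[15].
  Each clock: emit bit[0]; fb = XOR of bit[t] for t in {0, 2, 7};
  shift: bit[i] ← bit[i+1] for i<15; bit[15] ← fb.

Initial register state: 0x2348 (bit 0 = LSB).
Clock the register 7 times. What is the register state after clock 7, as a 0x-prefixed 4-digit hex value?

0xB846

reg_0 = 0x2348
clock 1: out=0, reg = 0x11A4
clock 2: out=0, reg = 0x08D2
clock 3: out=0, reg = 0x8469
clock 4: out=1, reg = 0xC234
clock 5: out=0, reg = 0xE11A
clock 6: out=0, reg = 0x708D
clock 7: out=1, reg = 0xB846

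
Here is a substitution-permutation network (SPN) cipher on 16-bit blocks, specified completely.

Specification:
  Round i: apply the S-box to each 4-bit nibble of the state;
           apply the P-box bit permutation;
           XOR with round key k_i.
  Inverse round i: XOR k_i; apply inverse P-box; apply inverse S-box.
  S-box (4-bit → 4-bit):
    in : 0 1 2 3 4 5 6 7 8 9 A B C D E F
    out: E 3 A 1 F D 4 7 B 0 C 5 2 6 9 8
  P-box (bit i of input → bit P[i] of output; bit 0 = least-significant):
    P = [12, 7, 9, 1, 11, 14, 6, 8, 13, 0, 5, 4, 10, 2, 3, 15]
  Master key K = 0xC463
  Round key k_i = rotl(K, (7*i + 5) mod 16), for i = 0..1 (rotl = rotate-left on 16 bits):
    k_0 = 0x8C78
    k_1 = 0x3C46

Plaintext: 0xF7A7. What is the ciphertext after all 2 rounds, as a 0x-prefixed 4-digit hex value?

s_0 = plaintext = 0xF7A7
s_1 = Round(s_0, k_0) = 0x3F99
s_2 = Round(s_1, k_1) = 0x3856

0x3856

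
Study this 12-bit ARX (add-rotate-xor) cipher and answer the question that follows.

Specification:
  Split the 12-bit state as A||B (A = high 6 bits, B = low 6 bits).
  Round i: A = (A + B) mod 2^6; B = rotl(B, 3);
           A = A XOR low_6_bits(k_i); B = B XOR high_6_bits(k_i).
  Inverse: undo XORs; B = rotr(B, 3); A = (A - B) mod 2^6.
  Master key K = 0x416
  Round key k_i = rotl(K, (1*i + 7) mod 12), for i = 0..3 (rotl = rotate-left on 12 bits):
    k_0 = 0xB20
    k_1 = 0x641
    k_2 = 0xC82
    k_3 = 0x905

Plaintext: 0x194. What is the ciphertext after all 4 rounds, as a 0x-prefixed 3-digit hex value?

s_0 = plaintext = 0x194
s_1 = Round(s_0, k_0) = 0xE8E
s_2 = Round(s_1, k_1) = 0x268
s_3 = Round(s_2, k_2) = 0xCF7
s_4 = Round(s_3, k_3) = 0xBDA

0xBDA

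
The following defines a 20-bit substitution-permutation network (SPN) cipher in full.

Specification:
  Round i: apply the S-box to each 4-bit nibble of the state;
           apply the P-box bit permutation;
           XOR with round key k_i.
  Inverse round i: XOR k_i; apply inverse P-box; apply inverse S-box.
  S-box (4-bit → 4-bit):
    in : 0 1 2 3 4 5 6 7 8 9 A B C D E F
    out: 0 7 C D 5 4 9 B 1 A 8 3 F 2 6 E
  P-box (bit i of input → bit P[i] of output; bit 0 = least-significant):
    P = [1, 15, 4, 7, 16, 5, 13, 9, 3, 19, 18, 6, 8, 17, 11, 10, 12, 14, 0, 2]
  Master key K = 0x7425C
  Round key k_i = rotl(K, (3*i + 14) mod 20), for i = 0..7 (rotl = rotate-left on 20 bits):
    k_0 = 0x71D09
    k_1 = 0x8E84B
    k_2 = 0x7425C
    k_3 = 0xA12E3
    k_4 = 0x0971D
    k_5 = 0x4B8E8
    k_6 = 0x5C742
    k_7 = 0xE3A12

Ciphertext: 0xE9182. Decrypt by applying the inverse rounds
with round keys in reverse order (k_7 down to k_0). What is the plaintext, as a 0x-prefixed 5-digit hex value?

0x8C440

s_0 = ciphertext = 0xE9182
s_1 = InvRound(s_0, k_7) = 0x0402F
s_2 = InvRound(s_1, k_6) = 0x2637D
s_3 = InvRound(s_2, k_5) = 0xC15AF
s_4 = InvRound(s_3, k_4) = 0x00E9C
s_5 = InvRound(s_4, k_3) = 0x3F7D4
s_6 = InvRound(s_5, k_2) = 0x86459
s_7 = InvRound(s_6, k_1) = 0x02001
s_8 = InvRound(s_7, k_0) = 0x8C440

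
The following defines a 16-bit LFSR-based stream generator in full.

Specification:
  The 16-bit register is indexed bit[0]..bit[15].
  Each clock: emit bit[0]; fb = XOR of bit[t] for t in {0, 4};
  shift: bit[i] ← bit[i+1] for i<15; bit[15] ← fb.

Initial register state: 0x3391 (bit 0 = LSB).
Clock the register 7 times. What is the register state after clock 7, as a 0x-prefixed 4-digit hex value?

0x5067

reg_0 = 0x3391
clock 1: out=1, reg = 0x19C8
clock 2: out=0, reg = 0x0CE4
clock 3: out=0, reg = 0x0672
clock 4: out=0, reg = 0x8339
clock 5: out=1, reg = 0x419C
clock 6: out=0, reg = 0xA0CE
clock 7: out=0, reg = 0x5067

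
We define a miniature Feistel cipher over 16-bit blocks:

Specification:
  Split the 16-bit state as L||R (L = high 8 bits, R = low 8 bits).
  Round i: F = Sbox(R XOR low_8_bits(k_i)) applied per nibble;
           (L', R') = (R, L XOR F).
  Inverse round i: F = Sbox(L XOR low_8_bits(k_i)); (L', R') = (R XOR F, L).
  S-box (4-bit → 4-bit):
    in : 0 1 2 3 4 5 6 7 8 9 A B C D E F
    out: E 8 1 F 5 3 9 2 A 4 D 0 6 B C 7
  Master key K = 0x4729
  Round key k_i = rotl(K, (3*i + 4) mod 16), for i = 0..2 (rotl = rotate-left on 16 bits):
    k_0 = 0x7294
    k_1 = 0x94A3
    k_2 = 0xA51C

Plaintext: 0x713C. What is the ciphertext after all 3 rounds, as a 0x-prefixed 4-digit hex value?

s_0 = plaintext = 0x713C
s_1 = Round(s_0, k_0) = 0x3CAB
s_2 = Round(s_1, k_1) = 0xABD6
s_3 = Round(s_2, k_2) = 0xD6C6

0xD6C6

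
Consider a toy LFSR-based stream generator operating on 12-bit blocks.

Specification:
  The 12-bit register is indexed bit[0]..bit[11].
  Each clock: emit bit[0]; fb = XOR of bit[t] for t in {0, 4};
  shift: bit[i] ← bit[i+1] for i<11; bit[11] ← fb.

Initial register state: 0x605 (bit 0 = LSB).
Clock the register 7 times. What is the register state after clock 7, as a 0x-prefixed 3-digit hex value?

reg_0 = 0x605
clock 1: out=1, reg = 0xB02
clock 2: out=0, reg = 0x581
clock 3: out=1, reg = 0xAC0
clock 4: out=0, reg = 0x560
clock 5: out=0, reg = 0x2B0
clock 6: out=0, reg = 0x958
clock 7: out=0, reg = 0xCAC

0xCAC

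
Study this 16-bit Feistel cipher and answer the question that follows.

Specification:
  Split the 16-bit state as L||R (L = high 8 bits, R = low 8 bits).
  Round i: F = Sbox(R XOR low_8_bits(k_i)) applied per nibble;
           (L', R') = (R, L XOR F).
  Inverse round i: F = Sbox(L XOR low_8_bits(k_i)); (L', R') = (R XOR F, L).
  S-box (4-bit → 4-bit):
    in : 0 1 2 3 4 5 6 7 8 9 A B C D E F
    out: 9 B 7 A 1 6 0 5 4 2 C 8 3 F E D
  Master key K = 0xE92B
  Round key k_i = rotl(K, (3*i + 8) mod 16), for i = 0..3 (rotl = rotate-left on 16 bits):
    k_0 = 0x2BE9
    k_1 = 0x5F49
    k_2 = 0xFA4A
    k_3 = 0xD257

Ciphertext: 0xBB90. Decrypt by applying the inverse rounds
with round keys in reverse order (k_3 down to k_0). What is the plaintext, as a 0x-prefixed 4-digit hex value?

0xC31A

s_0 = ciphertext = 0xBB90
s_1 = InvRound(s_0, k_3) = 0x73BB
s_2 = InvRound(s_1, k_2) = 0x1973
s_3 = InvRound(s_2, k_1) = 0x1A19
s_4 = InvRound(s_3, k_0) = 0xC31A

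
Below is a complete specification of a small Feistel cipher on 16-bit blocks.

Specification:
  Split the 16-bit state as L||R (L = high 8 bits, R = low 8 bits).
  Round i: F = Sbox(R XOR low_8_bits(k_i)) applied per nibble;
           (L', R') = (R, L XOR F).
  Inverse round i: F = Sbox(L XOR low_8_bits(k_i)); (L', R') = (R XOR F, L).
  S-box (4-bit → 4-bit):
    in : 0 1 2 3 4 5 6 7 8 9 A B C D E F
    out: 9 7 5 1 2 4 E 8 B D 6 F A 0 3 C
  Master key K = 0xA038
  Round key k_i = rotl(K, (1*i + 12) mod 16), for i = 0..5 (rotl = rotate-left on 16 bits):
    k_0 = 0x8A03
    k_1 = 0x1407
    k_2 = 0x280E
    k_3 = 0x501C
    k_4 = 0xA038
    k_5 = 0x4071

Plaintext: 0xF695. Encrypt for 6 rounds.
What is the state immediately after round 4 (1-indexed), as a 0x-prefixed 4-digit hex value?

s_0 = plaintext = 0xF695
s_1 = Round(s_0, k_0) = 0x9528
s_2 = Round(s_1, k_1) = 0x28C9
s_3 = Round(s_2, k_2) = 0xC980
s_4 = Round(s_3, k_3) = 0x8013
s_5 = Round(s_4, k_4) = 0x13DF
s_6 = Round(s_5, k_5) = 0xDF70

0x8013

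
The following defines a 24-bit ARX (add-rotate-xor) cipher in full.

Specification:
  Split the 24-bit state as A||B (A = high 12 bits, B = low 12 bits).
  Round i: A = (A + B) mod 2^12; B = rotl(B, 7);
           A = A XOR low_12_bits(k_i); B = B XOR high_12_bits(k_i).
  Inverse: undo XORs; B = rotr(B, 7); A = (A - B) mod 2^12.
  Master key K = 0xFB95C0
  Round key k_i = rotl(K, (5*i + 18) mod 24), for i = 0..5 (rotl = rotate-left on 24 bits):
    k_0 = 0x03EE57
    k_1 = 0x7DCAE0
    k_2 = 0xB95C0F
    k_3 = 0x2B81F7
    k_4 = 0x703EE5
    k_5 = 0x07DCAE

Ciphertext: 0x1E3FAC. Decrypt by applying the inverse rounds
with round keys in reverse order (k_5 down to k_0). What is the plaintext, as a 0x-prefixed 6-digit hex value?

s_0 = ciphertext = 0x1E3FAC
s_1 = InvRound(s_0, k_5) = 0x30EA3F
s_2 = InvRound(s_1, k_4) = 0x65179A
s_3 = InvRound(s_2, k_3) = 0x35C44A
s_4 = InvRound(s_3, k_2) = 0x354BFF
s_5 = InvRound(s_4, k_1) = 0x53C478
s_6 = InvRound(s_5, k_0) = 0x2A38C8

0x2A38C8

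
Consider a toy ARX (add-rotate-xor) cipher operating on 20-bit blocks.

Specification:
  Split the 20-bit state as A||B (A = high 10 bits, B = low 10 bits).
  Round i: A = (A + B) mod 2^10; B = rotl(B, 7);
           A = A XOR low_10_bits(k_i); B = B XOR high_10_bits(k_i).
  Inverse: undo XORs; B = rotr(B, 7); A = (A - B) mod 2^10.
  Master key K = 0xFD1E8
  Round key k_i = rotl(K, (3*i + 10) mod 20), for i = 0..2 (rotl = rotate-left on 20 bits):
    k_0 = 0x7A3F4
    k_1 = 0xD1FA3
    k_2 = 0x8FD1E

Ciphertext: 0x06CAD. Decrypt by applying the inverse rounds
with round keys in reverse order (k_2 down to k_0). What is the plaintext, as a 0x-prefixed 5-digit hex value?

s_0 = ciphertext = 0x06CAD
s_1 = InvRound(s_0, k_2) = 0x1C095
s_2 = InvRound(s_1, k_1) = 0x4F297
s_3 = InvRound(s_2, k_0) = 0xB2BFE

0xB2BFE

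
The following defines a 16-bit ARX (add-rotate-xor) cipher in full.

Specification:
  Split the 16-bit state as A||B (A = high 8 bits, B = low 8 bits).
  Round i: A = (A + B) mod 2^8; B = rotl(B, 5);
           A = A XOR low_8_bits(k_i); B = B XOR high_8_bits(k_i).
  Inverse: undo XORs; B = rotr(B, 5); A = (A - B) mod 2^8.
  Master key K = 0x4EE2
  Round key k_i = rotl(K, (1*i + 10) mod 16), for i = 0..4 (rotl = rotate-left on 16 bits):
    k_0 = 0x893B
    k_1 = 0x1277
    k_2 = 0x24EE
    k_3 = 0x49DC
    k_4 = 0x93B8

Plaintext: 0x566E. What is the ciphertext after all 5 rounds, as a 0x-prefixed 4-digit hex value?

s_0 = plaintext = 0x566E
s_1 = Round(s_0, k_0) = 0xFF44
s_2 = Round(s_1, k_1) = 0x349A
s_3 = Round(s_2, k_2) = 0x2077
s_4 = Round(s_3, k_3) = 0x4BA7
s_5 = Round(s_4, k_4) = 0x4A67

0x4A67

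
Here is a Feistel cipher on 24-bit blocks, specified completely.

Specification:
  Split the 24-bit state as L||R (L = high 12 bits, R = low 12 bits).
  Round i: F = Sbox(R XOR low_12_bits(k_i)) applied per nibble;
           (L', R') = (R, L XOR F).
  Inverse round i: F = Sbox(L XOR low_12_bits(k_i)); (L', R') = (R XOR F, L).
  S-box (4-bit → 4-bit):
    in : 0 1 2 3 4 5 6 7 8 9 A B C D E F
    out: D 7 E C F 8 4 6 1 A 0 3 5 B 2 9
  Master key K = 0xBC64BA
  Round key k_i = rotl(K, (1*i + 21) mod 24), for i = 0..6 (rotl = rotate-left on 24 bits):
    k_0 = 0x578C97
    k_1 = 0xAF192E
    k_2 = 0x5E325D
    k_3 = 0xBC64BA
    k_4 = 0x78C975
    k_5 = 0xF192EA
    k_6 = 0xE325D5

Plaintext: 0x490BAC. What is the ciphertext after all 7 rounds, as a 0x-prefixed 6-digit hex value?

s_0 = plaintext = 0x490BAC
s_1 = Round(s_0, k_0) = 0xBAC253
s_2 = Round(s_1, k_1) = 0x2538C7
s_3 = Round(s_2, k_2) = 0x8C72F3
s_4 = Round(s_3, k_3) = 0x2F3C3D
s_5 = Round(s_4, k_4) = 0xC3DA02
s_6 = Round(s_5, k_5) = 0xA02D1C
s_7 = Round(s_6, k_6) = 0xD1CB58

0xD1CB58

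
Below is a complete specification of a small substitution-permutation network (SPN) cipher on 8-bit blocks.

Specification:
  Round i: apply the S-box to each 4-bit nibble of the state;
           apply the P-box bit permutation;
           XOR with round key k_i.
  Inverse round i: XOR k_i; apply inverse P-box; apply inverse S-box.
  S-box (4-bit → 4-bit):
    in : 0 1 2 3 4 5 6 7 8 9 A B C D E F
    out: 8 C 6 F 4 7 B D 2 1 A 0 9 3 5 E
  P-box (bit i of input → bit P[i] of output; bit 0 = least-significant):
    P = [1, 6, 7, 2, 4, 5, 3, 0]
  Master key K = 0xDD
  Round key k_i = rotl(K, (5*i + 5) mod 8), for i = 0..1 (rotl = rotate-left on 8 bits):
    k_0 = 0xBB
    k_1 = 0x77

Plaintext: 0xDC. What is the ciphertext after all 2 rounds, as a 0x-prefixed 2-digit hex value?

s_0 = plaintext = 0xDC
s_1 = Round(s_0, k_0) = 0x8D
s_2 = Round(s_1, k_1) = 0x15

0x15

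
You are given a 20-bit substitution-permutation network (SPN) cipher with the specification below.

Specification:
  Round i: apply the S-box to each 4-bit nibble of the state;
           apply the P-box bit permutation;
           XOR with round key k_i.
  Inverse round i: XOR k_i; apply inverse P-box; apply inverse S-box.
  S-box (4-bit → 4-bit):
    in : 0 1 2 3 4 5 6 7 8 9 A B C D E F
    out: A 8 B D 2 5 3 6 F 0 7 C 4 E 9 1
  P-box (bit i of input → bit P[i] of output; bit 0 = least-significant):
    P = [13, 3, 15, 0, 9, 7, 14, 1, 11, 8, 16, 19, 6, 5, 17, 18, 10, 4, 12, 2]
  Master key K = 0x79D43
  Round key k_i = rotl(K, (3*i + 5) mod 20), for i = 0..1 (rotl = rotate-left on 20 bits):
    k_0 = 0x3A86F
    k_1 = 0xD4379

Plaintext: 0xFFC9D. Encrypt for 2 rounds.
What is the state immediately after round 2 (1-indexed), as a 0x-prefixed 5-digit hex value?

0x86587

s_0 = plaintext = 0xFFC9D
s_1 = Round(s_0, k_0) = 0x22C26
s_2 = Round(s_1, k_1) = 0x86587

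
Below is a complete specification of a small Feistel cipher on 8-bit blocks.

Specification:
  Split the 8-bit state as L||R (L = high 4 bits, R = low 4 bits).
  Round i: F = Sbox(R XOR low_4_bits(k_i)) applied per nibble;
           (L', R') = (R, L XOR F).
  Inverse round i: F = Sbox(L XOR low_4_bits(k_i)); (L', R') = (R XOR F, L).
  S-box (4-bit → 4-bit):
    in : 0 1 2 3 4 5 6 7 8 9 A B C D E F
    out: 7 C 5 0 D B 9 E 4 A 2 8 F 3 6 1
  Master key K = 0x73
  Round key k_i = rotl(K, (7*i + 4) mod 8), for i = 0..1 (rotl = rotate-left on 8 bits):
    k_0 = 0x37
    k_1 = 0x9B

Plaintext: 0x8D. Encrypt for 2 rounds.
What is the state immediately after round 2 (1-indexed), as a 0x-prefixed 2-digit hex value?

s_0 = plaintext = 0x8D
s_1 = Round(s_0, k_0) = 0xDA
s_2 = Round(s_1, k_1) = 0xA1

0xA1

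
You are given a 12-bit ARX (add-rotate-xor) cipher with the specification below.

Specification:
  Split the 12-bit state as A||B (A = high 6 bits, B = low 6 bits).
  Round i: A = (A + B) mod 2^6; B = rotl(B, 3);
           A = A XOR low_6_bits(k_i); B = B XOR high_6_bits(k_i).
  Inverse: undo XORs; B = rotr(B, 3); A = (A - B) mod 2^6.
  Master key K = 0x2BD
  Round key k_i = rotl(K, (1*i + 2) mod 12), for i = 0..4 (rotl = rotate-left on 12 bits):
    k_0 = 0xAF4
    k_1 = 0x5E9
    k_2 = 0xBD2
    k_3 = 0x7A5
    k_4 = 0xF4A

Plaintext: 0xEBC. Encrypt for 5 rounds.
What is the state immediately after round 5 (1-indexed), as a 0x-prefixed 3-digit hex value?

0xA17

s_0 = plaintext = 0xEBC
s_1 = Round(s_0, k_0) = 0x08C
s_2 = Round(s_1, k_1) = 0x9F6
s_3 = Round(s_2, k_2) = 0x3D9
s_4 = Round(s_3, k_3) = 0x355
s_5 = Round(s_4, k_4) = 0xA17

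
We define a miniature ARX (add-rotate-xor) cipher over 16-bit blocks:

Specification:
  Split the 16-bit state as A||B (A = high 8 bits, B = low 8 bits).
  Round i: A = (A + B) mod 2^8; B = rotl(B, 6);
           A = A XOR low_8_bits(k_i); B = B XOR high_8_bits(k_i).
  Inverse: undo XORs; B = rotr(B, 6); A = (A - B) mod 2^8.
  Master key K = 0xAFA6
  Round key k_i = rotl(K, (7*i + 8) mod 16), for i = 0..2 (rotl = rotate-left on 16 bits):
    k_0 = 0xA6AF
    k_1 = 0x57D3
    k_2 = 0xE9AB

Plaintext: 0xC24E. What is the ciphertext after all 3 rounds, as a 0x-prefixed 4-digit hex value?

s_0 = plaintext = 0xC24E
s_1 = Round(s_0, k_0) = 0xBF35
s_2 = Round(s_1, k_1) = 0x271A
s_3 = Round(s_2, k_2) = 0xEA6F

0xEA6F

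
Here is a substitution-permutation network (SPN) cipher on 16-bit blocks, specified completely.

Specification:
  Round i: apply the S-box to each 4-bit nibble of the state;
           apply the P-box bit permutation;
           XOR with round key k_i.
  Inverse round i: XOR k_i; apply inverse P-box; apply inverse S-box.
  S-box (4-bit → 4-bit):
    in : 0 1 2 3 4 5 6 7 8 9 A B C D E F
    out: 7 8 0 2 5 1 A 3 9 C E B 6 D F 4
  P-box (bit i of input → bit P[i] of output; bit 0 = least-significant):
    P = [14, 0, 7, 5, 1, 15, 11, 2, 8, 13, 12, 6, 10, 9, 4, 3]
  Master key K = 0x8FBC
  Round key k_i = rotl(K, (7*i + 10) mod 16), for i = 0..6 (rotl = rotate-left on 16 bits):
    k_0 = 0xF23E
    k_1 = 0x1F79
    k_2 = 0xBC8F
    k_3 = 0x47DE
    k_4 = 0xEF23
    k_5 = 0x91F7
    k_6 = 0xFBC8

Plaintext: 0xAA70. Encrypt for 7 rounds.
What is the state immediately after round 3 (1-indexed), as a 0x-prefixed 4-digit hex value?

0x0B13

s_0 = plaintext = 0xAA70
s_1 = Round(s_0, k_0) = 0x00E5
s_2 = Round(s_1, k_1) = 0xE06F
s_3 = Round(s_2, k_2) = 0x0B13
s_4 = Round(s_3, k_3) = 0x608B
s_5 = Round(s_4, k_4) = 0x9C0C
s_6 = Round(s_5, k_5) = 0x296C
s_7 = Round(s_6, k_6) = 0x6B0D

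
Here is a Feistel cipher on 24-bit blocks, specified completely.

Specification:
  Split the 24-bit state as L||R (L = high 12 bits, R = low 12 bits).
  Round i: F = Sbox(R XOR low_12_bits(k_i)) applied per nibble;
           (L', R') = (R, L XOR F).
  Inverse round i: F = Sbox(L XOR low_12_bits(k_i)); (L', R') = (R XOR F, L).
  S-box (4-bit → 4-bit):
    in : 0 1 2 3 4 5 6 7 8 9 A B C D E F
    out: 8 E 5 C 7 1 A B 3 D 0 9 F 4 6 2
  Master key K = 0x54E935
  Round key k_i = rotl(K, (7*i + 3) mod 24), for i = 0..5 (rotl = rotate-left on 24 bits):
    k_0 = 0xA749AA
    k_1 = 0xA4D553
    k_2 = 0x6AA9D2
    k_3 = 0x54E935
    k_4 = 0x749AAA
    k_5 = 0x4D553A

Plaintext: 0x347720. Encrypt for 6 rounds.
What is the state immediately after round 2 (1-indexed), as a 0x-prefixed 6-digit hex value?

s_0 = plaintext = 0x347720
s_1 = Round(s_0, k_0) = 0x720577
s_2 = Round(s_1, k_1) = 0x577F77
s_3 = Round(s_2, k_2) = 0xF77F76
s_4 = Round(s_3, k_3) = 0xF7650B
s_5 = Round(s_4, k_4) = 0x50BD78
s_6 = Round(s_5, k_5) = 0xD7867E

0x577F77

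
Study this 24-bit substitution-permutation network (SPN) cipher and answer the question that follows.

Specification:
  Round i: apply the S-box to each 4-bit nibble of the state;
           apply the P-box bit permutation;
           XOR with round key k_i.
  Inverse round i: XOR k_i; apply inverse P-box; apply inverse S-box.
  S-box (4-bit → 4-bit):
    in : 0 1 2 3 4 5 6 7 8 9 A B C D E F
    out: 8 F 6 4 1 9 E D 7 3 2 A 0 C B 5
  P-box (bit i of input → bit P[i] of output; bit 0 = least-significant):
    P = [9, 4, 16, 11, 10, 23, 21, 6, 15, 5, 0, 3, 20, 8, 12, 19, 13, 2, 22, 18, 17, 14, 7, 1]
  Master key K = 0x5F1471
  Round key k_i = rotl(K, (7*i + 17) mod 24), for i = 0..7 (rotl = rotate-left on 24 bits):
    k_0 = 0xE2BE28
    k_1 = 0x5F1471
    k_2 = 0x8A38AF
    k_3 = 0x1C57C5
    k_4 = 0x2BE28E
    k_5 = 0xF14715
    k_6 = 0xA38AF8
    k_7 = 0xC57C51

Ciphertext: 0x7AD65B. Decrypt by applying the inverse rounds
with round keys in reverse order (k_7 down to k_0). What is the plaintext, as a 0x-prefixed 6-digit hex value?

s_0 = ciphertext = 0x7AD65B
s_1 = InvRound(s_0, k_7) = 0x555527
s_2 = InvRound(s_1, k_6) = 0x16871E
s_3 = InvRound(s_2, k_5) = 0xEDC723
s_4 = InvRound(s_3, k_4) = 0xF1A69C
s_5 = InvRound(s_4, k_3) = 0xA76762
s_6 = InvRound(s_5, k_2) = 0x2B6D77
s_7 = InvRound(s_6, k_1) = 0xB18C30
s_8 = InvRound(s_7, k_0) = 0x4FF0C8

0x4FF0C8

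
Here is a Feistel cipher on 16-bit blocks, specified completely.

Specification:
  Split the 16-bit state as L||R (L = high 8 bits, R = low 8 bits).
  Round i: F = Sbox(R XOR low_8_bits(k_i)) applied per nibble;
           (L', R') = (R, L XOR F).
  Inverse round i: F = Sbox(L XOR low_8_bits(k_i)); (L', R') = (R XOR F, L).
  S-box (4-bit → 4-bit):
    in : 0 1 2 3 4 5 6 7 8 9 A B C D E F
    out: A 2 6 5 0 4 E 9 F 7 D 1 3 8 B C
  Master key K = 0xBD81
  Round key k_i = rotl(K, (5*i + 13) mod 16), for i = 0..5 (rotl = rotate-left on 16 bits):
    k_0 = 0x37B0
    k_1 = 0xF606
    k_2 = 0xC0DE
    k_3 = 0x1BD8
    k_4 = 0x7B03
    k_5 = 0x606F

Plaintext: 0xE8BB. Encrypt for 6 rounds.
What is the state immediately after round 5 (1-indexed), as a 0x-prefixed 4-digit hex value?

s_0 = plaintext = 0xE8BB
s_1 = Round(s_0, k_0) = 0xBB49
s_2 = Round(s_1, k_1) = 0x49B7
s_3 = Round(s_2, k_2) = 0xB7AE
s_4 = Round(s_3, k_3) = 0xAE29
s_5 = Round(s_4, k_4) = 0x29C3
s_6 = Round(s_5, k_5) = 0xC3FA

0x29C3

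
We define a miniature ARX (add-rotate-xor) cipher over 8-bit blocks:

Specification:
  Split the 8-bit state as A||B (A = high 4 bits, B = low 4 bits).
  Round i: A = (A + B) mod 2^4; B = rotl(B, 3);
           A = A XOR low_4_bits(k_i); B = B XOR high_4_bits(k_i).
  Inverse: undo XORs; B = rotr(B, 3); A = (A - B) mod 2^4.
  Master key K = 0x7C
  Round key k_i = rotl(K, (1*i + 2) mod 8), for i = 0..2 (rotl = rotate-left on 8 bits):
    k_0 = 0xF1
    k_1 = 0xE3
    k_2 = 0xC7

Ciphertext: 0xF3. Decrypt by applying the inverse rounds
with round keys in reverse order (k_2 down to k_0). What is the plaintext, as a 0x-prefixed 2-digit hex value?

0xEB

s_0 = ciphertext = 0xF3
s_1 = InvRound(s_0, k_2) = 0x9F
s_2 = InvRound(s_1, k_1) = 0x82
s_3 = InvRound(s_2, k_0) = 0xEB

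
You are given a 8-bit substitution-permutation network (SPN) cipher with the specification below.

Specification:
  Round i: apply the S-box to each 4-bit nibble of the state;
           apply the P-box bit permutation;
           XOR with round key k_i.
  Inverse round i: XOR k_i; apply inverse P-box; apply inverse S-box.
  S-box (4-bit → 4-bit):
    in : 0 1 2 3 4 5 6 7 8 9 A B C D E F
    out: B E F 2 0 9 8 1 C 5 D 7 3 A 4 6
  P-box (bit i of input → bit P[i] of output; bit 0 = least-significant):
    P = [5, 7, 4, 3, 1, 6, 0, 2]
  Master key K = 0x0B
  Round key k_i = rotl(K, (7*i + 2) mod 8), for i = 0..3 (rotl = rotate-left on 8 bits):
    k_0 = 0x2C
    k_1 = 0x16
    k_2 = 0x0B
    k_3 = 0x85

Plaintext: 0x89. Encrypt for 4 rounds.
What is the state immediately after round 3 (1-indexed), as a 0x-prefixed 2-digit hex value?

s_0 = plaintext = 0x89
s_1 = Round(s_0, k_0) = 0x19
s_2 = Round(s_1, k_1) = 0x63
s_3 = Round(s_2, k_2) = 0x8F
s_4 = Round(s_3, k_3) = 0x10

0x8F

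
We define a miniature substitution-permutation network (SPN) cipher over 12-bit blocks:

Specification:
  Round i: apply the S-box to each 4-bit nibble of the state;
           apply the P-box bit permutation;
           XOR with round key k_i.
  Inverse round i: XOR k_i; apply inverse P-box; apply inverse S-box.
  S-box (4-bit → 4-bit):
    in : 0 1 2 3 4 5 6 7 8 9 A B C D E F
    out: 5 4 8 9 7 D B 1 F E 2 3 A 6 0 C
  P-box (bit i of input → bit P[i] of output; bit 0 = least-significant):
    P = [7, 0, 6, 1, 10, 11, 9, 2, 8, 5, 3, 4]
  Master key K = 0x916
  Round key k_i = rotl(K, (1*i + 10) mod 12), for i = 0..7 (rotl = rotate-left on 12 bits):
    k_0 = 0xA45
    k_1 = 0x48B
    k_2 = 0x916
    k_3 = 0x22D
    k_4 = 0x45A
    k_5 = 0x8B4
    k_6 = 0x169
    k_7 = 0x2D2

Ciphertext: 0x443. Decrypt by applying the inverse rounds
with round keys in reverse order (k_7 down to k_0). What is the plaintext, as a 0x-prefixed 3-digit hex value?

0x40B

s_0 = ciphertext = 0x443
s_1 = InvRound(s_0, k_7) = 0x20B
s_2 = InvRound(s_1, k_6) = 0xB1F
s_3 = InvRound(s_2, k_5) = 0x416
s_4 = InvRound(s_3, k_4) = 0x121
s_5 = InvRound(s_4, k_3) = 0x0FE
s_6 = InvRound(s_5, k_2) = 0x4A0
s_7 = InvRound(s_6, k_1) = 0xDEC
s_8 = InvRound(s_7, k_0) = 0x40B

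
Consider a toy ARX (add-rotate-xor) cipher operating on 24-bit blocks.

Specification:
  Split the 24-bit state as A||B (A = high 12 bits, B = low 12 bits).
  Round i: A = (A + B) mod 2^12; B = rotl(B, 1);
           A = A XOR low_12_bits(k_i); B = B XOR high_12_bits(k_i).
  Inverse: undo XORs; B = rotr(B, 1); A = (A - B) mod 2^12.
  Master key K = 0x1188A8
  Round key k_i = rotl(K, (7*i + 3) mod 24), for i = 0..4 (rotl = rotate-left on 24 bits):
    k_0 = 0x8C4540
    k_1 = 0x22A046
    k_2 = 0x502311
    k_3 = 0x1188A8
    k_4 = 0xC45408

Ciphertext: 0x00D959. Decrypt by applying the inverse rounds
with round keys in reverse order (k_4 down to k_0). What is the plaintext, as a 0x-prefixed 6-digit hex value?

0xB0FE71

s_0 = ciphertext = 0x00D959
s_1 = InvRound(s_0, k_4) = 0x17728E
s_2 = InvRound(s_1, k_3) = 0x8141CB
s_3 = InvRound(s_2, k_2) = 0x0A1A64
s_4 = InvRound(s_3, k_1) = 0xCC0427
s_5 = InvRound(s_4, k_0) = 0xB0FE71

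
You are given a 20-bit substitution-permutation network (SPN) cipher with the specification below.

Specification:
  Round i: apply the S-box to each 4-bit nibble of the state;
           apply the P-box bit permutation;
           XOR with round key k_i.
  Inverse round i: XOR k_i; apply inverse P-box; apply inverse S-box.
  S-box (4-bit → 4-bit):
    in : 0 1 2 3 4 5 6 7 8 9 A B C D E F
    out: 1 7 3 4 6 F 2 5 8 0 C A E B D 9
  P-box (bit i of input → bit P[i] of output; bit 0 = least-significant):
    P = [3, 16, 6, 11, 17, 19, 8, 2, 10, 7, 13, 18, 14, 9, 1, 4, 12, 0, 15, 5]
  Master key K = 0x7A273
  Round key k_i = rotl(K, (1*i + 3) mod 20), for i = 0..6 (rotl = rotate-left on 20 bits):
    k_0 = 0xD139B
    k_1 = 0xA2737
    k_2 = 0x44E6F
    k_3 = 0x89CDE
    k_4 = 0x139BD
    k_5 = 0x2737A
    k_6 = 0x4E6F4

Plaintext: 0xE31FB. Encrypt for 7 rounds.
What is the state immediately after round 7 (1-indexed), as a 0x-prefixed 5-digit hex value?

s_0 = plaintext = 0xE31FB
s_1 = Round(s_0, k_0) = 0xEAF3D
s_2 = Round(s_1, k_1) = 0xFBA0D
s_3 = Round(s_2, k_2) = 0x37457
s_4 = Round(s_3, k_3) = 0x27D10
s_5 = Round(s_4, k_4) = 0xF6C36
s_6 = Round(s_5, k_5) = 0x740DA
s_7 = Round(s_6, k_6) = 0xE78B2

0xE78B2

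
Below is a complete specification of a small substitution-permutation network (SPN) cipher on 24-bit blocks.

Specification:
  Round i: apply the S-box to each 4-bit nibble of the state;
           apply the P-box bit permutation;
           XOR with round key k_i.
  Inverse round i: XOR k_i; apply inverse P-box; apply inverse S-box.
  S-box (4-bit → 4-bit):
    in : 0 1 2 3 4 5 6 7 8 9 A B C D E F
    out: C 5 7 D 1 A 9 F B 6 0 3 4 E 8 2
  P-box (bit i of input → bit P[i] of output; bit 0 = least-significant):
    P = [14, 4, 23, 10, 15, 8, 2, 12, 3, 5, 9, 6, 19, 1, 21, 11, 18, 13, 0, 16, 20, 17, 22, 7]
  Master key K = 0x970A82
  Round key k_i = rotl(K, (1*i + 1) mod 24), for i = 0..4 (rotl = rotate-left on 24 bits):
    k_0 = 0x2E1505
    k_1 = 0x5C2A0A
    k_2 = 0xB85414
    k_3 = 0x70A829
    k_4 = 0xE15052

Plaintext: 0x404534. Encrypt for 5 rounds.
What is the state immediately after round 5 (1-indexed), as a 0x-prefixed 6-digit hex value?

s_0 = plaintext = 0x404534
s_1 = Round(s_0, k_0) = 0x37C560
s_2 = Round(s_1, k_1) = 0xA99EEB
s_3 = Round(s_2, k_2) = 0x982447
s_4 = Round(s_3, k_3) = 0x9F4C33
s_5 = Round(s_4, k_4) = 0x2BA656

0x2BA656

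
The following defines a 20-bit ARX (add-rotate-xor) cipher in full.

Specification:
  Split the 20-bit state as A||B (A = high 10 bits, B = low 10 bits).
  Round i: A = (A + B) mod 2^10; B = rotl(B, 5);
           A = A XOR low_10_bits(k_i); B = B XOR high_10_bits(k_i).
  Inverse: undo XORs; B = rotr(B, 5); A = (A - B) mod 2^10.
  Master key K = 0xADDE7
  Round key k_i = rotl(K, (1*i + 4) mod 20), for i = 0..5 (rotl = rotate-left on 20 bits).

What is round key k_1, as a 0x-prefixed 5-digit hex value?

0xBBCF5

K = 0xADDE7
k_0 = rotl(K, (1*0+4) mod 20) = rotl(K, 4) = 0xDDE7A
k_1 = rotl(K, (1*1+4) mod 20) = rotl(K, 5) = 0xBBCF5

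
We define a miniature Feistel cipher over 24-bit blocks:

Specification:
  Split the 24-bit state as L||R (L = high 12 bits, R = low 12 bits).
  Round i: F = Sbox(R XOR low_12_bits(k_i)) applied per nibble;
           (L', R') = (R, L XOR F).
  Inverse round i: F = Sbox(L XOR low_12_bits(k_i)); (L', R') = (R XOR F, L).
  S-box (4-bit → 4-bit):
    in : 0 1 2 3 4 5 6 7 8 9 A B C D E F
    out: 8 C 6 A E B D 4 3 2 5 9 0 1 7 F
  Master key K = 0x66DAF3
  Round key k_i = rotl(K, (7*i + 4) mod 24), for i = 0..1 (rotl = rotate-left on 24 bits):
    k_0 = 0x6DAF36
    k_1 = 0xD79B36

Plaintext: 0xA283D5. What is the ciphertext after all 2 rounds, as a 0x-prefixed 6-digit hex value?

s_0 = plaintext = 0xA283D5
s_1 = Round(s_0, k_0) = 0x3D5A52
s_2 = Round(s_1, k_1) = 0xA52F0B

0xA52F0B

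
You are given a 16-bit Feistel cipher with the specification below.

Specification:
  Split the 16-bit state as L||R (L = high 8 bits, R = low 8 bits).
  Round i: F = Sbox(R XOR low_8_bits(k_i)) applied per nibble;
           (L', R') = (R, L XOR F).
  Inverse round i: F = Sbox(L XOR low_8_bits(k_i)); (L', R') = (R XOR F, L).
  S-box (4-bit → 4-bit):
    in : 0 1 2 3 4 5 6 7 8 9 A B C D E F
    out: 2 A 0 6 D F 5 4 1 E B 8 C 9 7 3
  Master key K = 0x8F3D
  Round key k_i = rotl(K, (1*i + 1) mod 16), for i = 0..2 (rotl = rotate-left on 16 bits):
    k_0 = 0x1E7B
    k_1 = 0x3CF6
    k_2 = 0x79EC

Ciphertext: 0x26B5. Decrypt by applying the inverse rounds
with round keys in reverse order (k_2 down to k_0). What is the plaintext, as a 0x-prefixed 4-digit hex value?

0xA237

s_0 = ciphertext = 0x26B5
s_1 = InvRound(s_0, k_2) = 0x7E26
s_2 = InvRound(s_1, k_1) = 0x377E
s_3 = InvRound(s_2, k_0) = 0xA237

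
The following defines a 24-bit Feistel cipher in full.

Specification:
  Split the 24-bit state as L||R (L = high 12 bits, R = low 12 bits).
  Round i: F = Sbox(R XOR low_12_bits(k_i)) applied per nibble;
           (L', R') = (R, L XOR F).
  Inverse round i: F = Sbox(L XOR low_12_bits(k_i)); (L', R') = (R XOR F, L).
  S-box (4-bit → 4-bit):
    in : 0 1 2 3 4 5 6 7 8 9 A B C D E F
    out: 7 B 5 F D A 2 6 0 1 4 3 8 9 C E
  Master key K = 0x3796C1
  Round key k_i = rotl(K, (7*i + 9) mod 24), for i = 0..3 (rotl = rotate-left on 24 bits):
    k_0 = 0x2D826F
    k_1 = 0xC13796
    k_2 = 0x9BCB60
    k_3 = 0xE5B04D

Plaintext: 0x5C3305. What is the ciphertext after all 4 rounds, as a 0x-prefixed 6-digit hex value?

s_0 = plaintext = 0x5C3305
s_1 = Round(s_0, k_0) = 0x305EE7
s_2 = Round(s_1, k_1) = 0xEE726E
s_3 = Round(s_2, k_2) = 0x26EF9B
s_4 = Round(s_3, k_3) = 0xF9BCFC

0xF9BCFC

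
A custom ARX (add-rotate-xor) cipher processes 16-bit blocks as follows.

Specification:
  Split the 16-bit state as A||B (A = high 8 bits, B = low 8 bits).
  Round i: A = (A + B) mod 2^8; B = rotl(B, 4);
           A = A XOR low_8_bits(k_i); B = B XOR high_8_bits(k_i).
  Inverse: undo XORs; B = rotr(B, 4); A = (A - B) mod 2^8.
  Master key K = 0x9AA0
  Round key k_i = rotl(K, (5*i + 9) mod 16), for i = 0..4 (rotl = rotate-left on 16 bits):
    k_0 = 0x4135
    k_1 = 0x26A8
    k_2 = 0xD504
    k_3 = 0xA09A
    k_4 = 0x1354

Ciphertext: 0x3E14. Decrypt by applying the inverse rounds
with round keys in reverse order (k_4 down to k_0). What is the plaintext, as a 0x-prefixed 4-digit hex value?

s_0 = ciphertext = 0x3E14
s_1 = InvRound(s_0, k_4) = 0xFA70
s_2 = InvRound(s_1, k_3) = 0x530D
s_3 = InvRound(s_2, k_2) = 0xCA8D
s_4 = InvRound(s_3, k_1) = 0xA8BA
s_5 = InvRound(s_4, k_0) = 0xDEBF

0xDEBF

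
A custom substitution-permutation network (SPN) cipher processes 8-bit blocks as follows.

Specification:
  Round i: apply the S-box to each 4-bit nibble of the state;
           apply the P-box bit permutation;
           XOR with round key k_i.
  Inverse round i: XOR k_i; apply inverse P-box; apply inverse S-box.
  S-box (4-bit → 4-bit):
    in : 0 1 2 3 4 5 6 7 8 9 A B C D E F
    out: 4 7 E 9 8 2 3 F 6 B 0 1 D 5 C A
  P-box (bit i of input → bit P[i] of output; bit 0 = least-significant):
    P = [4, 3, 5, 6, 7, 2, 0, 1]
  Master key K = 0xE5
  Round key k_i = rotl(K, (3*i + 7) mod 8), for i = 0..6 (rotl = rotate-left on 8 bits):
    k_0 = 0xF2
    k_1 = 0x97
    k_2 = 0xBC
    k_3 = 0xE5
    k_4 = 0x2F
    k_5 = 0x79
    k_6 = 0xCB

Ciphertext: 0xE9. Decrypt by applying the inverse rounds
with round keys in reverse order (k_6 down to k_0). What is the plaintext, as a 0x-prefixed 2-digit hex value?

s_0 = ciphertext = 0xE9
s_1 = InvRound(s_0, k_6) = 0x40
s_2 = InvRound(s_1, k_5) = 0x01
s_3 = InvRound(s_2, k_4) = 0xF8
s_4 = InvRound(s_3, k_3) = 0x86
s_5 = InvRound(s_4, k_2) = 0x41
s_6 = InvRound(s_5, k_1) = 0x93
s_7 = InvRound(s_6, k_0) = 0x0E

0x0E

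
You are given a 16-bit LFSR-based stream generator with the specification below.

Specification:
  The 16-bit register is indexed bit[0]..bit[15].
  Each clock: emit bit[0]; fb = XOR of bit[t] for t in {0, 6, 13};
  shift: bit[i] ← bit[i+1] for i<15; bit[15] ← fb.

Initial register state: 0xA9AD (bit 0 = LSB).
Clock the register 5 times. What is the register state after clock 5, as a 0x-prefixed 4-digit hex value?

reg_0 = 0xA9AD
clock 1: out=1, reg = 0x54D6
clock 2: out=0, reg = 0xAA6B
clock 3: out=1, reg = 0xD535
clock 4: out=1, reg = 0xEA9A
clock 5: out=0, reg = 0xF54D

0xF54D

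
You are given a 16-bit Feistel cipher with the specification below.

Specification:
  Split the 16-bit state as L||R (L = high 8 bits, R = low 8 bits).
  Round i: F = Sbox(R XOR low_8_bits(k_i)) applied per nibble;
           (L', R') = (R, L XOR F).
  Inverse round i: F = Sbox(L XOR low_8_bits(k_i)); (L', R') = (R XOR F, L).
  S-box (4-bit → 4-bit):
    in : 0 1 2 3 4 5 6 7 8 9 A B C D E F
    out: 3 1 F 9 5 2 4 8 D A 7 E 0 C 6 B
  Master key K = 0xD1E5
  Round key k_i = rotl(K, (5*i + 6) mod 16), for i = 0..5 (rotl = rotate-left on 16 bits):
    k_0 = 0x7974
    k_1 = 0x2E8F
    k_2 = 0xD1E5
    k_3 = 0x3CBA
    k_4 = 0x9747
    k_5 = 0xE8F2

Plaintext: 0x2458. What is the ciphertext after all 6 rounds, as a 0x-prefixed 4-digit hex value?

0xE76C

s_0 = plaintext = 0x2458
s_1 = Round(s_0, k_0) = 0x58D4
s_2 = Round(s_1, k_1) = 0xD476
s_3 = Round(s_2, k_2) = 0x767D
s_4 = Round(s_3, k_3) = 0x7D7E
s_5 = Round(s_4, k_4) = 0x7EE7
s_6 = Round(s_5, k_5) = 0xE76C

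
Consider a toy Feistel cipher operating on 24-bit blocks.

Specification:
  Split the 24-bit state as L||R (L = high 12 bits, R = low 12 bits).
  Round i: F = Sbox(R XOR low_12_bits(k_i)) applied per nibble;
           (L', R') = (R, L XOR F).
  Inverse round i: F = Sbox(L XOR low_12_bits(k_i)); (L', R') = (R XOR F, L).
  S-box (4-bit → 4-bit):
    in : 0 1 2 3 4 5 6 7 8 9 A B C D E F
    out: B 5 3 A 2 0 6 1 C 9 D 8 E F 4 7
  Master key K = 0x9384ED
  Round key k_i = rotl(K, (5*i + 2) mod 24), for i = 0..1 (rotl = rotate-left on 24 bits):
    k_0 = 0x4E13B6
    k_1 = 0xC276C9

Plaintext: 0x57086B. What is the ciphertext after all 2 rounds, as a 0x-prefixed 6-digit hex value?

0xD8F04D

s_0 = plaintext = 0x57086B
s_1 = Round(s_0, k_0) = 0x86BD8F
s_2 = Round(s_1, k_1) = 0xD8F04D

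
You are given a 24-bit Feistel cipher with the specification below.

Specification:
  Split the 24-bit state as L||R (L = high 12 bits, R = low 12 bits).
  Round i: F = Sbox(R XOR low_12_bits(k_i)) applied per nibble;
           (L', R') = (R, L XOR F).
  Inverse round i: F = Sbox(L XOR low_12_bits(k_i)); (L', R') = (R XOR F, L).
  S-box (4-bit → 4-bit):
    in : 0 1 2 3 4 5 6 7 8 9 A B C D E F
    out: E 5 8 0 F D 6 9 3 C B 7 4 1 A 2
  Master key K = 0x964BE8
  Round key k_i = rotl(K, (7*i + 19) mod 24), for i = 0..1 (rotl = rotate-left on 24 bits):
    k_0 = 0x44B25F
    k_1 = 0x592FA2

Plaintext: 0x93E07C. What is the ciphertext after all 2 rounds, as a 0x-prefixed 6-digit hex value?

0x1BEA28

s_0 = plaintext = 0x93E07C
s_1 = Round(s_0, k_0) = 0x07C1BE
s_2 = Round(s_1, k_1) = 0x1BEA28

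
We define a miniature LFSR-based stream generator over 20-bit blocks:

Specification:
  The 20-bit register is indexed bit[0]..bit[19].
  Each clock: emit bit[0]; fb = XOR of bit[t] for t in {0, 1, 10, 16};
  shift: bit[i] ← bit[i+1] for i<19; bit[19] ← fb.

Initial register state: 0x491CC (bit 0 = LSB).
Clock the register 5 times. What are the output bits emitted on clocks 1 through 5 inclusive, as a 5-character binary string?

reg_0 = 0x491CC
clock 1: out=0, reg = 0x248E6
clock 2: out=0, reg = 0x92473
clock 3: out=1, reg = 0x49239
clock 4: out=1, reg = 0xA491C
clock 5: out=0, reg = 0x5248E

00110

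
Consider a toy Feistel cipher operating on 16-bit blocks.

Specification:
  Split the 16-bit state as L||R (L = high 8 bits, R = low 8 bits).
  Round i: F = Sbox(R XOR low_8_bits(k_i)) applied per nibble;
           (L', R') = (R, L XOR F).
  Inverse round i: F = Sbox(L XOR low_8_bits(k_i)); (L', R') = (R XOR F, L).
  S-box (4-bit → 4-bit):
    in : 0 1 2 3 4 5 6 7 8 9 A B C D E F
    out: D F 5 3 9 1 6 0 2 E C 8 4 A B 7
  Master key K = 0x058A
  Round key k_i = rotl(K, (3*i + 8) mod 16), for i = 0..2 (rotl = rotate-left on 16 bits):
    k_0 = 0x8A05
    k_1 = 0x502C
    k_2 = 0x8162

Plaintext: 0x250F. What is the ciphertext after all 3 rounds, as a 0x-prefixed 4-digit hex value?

s_0 = plaintext = 0x250F
s_1 = Round(s_0, k_0) = 0x0FF9
s_2 = Round(s_1, k_1) = 0xF9AE
s_3 = Round(s_2, k_2) = 0xAEBD

0xAEBD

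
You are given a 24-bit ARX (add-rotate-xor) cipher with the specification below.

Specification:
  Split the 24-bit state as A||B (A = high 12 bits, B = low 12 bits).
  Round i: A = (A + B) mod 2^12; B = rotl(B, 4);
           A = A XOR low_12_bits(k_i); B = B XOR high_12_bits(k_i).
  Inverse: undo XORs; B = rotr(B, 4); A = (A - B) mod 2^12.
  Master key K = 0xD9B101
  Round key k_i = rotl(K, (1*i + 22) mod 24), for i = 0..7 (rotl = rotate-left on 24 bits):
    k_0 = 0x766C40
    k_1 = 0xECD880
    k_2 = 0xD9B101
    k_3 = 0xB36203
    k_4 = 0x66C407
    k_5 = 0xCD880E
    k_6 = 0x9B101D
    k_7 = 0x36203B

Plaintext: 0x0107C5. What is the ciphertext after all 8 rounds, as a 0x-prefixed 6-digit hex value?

0x7D73BE

s_0 = plaintext = 0x0107C5
s_1 = Round(s_0, k_0) = 0xB95B31
s_2 = Round(s_1, k_1) = 0xE46DD6
s_3 = Round(s_2, k_2) = 0xD1D0F6
s_4 = Round(s_3, k_3) = 0xC10456
s_5 = Round(s_4, k_4) = 0x461308
s_6 = Round(s_5, k_5) = 0xF67C5B
s_7 = Round(s_6, k_6) = 0xBDFC0D
s_8 = Round(s_7, k_7) = 0x7D73BE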